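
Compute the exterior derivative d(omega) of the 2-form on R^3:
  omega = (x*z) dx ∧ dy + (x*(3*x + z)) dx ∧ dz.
d(omega) = (x) dx ∧ dy ∧ dz

For a 2-form omega = sum_{i<j} g_{ij} dx_i ∧ dx_j, the exterior derivative is
  d(omega) = sum_{i<j} d(g_{ij}) ∧ dx_i ∧ dx_j = sum_{i<j, k} (∂g_{ij}/∂x_k) dx_k ∧ dx_i ∧ dx_j.
Expand each term, using dx_k ∧ dx_i ∧ dx_j = sgn(permutation) dx_{(a)} ∧ dx_{(b)} ∧ dx_{(c)} with (a < b < c) sorted:
  d(x*z) includes (∂/∂z)(x*z) dz = (x) dz, which multiplied by dx ∧ dy gives (x) dx ∧ dy ∧ dz
Collecting like 3-forms: d(omega) = (x) dx ∧ dy ∧ dz.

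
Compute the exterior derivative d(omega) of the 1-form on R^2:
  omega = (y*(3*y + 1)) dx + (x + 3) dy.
d(omega) = (-6*y) dx ∧ dy

For a 1-form omega = sum_i f_i dx_i, the exterior derivative is
  d(omega) = sum_{i < j} (∂f_j/∂x_i - ∂f_i/∂x_j) dx_i ∧ dx_j.
  coefficient of dx ∧ dy: ∂f_2/∂x - ∂f_1/∂y = ∂(x + 3)/∂x - ∂(y*(3*y + 1))/∂y = -6*y
Assembling: d(omega) = (-6*y) dx ∧ dy.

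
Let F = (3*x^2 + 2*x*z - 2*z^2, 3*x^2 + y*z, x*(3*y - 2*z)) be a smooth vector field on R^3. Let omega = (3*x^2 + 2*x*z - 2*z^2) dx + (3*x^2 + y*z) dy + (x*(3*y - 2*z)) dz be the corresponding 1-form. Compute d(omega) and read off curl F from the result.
d(omega) = (3*x - y) dy ∧ dz + (2*x - 3*y - 2*z) dz ∧ dx + (6*x) dx ∧ dy; curl F = (3*x - y, 2*x - 3*y - 2*z, 6*x)

d omega = sum_{i<j} (∂f_j/∂x_i - ∂f_i/∂x_j) dx_i ∧ dx_j. Under the identification (dy ∧ dz, dz ∧ dx, dx ∧ dy) ↔ (e_x, e_y, e_z), the coefficients are exactly the components of curl F. Compute:
  ∂R/∂y - ∂Q/∂z = (3*x) - (y) = 3*x - y
  ∂P/∂z - ∂R/∂x = (2*x - 4*z) - (3*y - 2*z) = 2*x - 3*y - 2*z
  ∂Q/∂x - ∂P/∂y = (6*x) - (0) = 6*x.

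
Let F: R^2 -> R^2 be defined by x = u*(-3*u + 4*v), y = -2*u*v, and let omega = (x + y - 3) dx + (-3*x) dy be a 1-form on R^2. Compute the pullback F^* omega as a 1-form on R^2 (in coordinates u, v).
F^* omega = (18*u^3 - 42*u^2*v + 32*u*v^2 + 18*u - 12*v) du + (2*u*(-15*u^2 + 16*u*v - 6)) dv

Using F^*(f dg) = (f ∘ F) d(g ∘ F), substitute each coordinate x_i by F_i(u, v) in f_i, and replace dx_i by d F_i = (∂F_i/∂u) du + (∂F_i/∂v) dv.
  For the x component: f_1(F) = -3*u^2 + 2*u*v - 3; d F_1 = (-6*u + 4*v) du + (4*u) dv
  For the y component: f_2(F) = 3*u*(3*u - 4*v); d F_2 = (-2*v) du + (-2*u) dv
Combining and collecting du, dv coefficients:
  coeff of du: 18*u^3 - 42*u^2*v + 32*u*v^2 + 18*u - 12*v
  coeff of dv: 2*u*(-15*u^2 + 16*u*v - 6)
F^* omega = (18*u^3 - 42*u^2*v + 32*u*v^2 + 18*u - 12*v) du + (2*u*(-15*u^2 + 16*u*v - 6)) dv.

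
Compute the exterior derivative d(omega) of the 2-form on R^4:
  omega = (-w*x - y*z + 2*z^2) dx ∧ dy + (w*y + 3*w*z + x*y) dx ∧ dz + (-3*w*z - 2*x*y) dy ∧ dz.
d(omega) = (-w - x - 3*y + 4*z) dx ∧ dy ∧ dz + (-x) dx ∧ dy ∧ dw + (y + 3*z) dx ∧ dz ∧ dw + (-3*z) dy ∧ dz ∧ dw

For a 2-form omega = sum_{i<j} g_{ij} dx_i ∧ dx_j, the exterior derivative is
  d(omega) = sum_{i<j} d(g_{ij}) ∧ dx_i ∧ dx_j = sum_{i<j, k} (∂g_{ij}/∂x_k) dx_k ∧ dx_i ∧ dx_j.
Expand each term, using dx_k ∧ dx_i ∧ dx_j = sgn(permutation) dx_{(a)} ∧ dx_{(b)} ∧ dx_{(c)} with (a < b < c) sorted:
  d(-w*x - y*z + 2*z^2) includes (∂/∂z)(-w*x - y*z + 2*z^2) dz = (-y + 4*z) dz, which multiplied by dx ∧ dy gives (-y + 4*z) dx ∧ dy ∧ dz
  d(-w*x - y*z + 2*z^2) includes (∂/∂w)(-w*x - y*z + 2*z^2) dw = (-x) dw, which multiplied by dx ∧ dy gives (-x) dx ∧ dy ∧ dw
  d(w*y + 3*w*z + x*y) includes (∂/∂y)(w*y + 3*w*z + x*y) dy = (w + x) dy, which multiplied by dx ∧ dz gives (-w - x) dx ∧ dy ∧ dz
  d(w*y + 3*w*z + x*y) includes (∂/∂w)(w*y + 3*w*z + x*y) dw = (y + 3*z) dw, which multiplied by dx ∧ dz gives (y + 3*z) dx ∧ dz ∧ dw
  d(-3*w*z - 2*x*y) includes (∂/∂x)(-3*w*z - 2*x*y) dx = (-2*y) dx, which multiplied by dy ∧ dz gives (-2*y) dx ∧ dy ∧ dz
  d(-3*w*z - 2*x*y) includes (∂/∂w)(-3*w*z - 2*x*y) dw = (-3*z) dw, which multiplied by dy ∧ dz gives (-3*z) dy ∧ dz ∧ dw
Collecting like 3-forms: d(omega) = (-w - x - 3*y + 4*z) dx ∧ dy ∧ dz + (-x) dx ∧ dy ∧ dw + (y + 3*z) dx ∧ dz ∧ dw + (-3*z) dy ∧ dz ∧ dw.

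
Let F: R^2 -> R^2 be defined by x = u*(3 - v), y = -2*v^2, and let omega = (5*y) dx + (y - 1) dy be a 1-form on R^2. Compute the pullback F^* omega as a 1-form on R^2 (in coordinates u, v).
F^* omega = (10*v^2*(v - 3)) du + (2*v*(5*u*v + 4*v^2 + 2)) dv

Using F^*(f dg) = (f ∘ F) d(g ∘ F), substitute each coordinate x_i by F_i(u, v) in f_i, and replace dx_i by d F_i = (∂F_i/∂u) du + (∂F_i/∂v) dv.
  For the x component: f_1(F) = -10*v^2; d F_1 = (3 - v) du + (-u) dv
  For the y component: f_2(F) = -2*v^2 - 1; d F_2 = (0) du + (-4*v) dv
Combining and collecting du, dv coefficients:
  coeff of du: 10*v^2*(v - 3)
  coeff of dv: 2*v*(5*u*v + 4*v^2 + 2)
F^* omega = (10*v^2*(v - 3)) du + (2*v*(5*u*v + 4*v^2 + 2)) dv.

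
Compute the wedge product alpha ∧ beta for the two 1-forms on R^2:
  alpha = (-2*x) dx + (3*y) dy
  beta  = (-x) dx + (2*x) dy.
alpha ∧ beta = (x*(-4*x + 3*y)) dx ∧ dy

Distribute the wedge, using dx_i ∧ dx_j = -dx_j ∧ dx_i and dx_i ∧ dx_i = 0. For each pair (i, j) with i < j, the coefficient of dx_i ∧ dx_j in alpha ∧ beta is (alpha_i * beta_j - alpha_j * beta_i). Collecting: alpha ∧ beta = (x*(-4*x + 3*y)) dx ∧ dy.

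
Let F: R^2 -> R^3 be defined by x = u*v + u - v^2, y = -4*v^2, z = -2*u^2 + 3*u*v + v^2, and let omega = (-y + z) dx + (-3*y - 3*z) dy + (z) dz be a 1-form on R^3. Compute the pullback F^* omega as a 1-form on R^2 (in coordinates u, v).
F^* omega = (8*u^3 - 20*u^2*v - 2*u^2 + 8*u*v^2 + 3*u*v + 8*v^3 + 5*v^2) du + (-8*u^3 - 36*u^2*v + 80*u*v^2 - 80*v^3) dv

Using F^*(f dg) = (f ∘ F) d(g ∘ F), substitute each coordinate x_i by F_i(u, v) in f_i, and replace dx_i by d F_i = (∂F_i/∂u) du + (∂F_i/∂v) dv.
  For the x component: f_1(F) = -2*u^2 + 3*u*v + 5*v^2; d F_1 = (v + 1) du + (u - 2*v) dv
  For the y component: f_2(F) = 6*u^2 - 9*u*v + 9*v^2; d F_2 = (0) du + (-8*v) dv
  For the z component: f_3(F) = -2*u^2 + 3*u*v + v^2; d F_3 = (-4*u + 3*v) du + (3*u + 2*v) dv
Combining and collecting du, dv coefficients:
  coeff of du: 8*u^3 - 20*u^2*v - 2*u^2 + 8*u*v^2 + 3*u*v + 8*v^3 + 5*v^2
  coeff of dv: -8*u^3 - 36*u^2*v + 80*u*v^2 - 80*v^3
F^* omega = (8*u^3 - 20*u^2*v - 2*u^2 + 8*u*v^2 + 3*u*v + 8*v^3 + 5*v^2) du + (-8*u^3 - 36*u^2*v + 80*u*v^2 - 80*v^3) dv.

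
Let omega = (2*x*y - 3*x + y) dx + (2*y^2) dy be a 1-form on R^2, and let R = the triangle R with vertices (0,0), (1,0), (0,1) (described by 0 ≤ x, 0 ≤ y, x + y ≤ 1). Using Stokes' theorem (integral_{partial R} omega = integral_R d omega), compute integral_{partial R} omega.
integral_(partial R) omega = -5/6

Stokes: integral_partial_R omega = integral_R d omega with d omega = (∂Q/∂x - ∂P/∂y) dx ∧ dy.
  ∂Q/∂x = 0
  ∂P/∂y = 2*x + 1
  integrand = ∂Q/∂x - ∂P/∂y = -2*x - 1.
Integrating over R: integral_0^1 integral_0^{1-x} (-2*x - 1) dy dx = -5/6.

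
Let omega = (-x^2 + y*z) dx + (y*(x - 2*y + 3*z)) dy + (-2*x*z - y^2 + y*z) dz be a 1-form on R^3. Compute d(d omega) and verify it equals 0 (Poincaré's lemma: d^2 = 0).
d(d omega) = 0

Step 1: d omega = sum_{i<j} (∂f_j/∂x_i - ∂f_i/∂x_j) dx_i ∧ dx_j:
  coeff of dx ∧ dy: y - z
  coeff of dx ∧ dz: -y - 2*z
  coeff of dy ∧ dz: -5*y + z
Step 2: Apply d again to each 2-form coefficient. The only possible 3-form in R^3 is dx ∧ dy ∧ dz, with coefficient
  ∂(coeff of dy∧dz)/∂x - ∂(coeff of dx∧dz)/∂y + ∂(coeff of dx∧dy)/∂z
  = ∂/∂x (-5*y + z) - ∂/∂y (-y - 2*z) + ∂/∂z (y - z).
Each of these terms simplifies to sums of mixed partials that cancel in pairs. The result is 0 (by equality of mixed partials for smooth functions — Schwarz / Clairaut).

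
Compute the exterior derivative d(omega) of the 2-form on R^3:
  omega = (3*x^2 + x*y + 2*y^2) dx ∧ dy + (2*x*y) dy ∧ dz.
d(omega) = (2*y) dx ∧ dy ∧ dz

For a 2-form omega = sum_{i<j} g_{ij} dx_i ∧ dx_j, the exterior derivative is
  d(omega) = sum_{i<j} d(g_{ij}) ∧ dx_i ∧ dx_j = sum_{i<j, k} (∂g_{ij}/∂x_k) dx_k ∧ dx_i ∧ dx_j.
Expand each term, using dx_k ∧ dx_i ∧ dx_j = sgn(permutation) dx_{(a)} ∧ dx_{(b)} ∧ dx_{(c)} with (a < b < c) sorted:
  d(2*x*y) includes (∂/∂x)(2*x*y) dx = (2*y) dx, which multiplied by dy ∧ dz gives (2*y) dx ∧ dy ∧ dz
Collecting like 3-forms: d(omega) = (2*y) dx ∧ dy ∧ dz.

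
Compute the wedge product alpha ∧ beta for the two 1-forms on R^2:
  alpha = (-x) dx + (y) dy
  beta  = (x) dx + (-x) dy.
alpha ∧ beta = (x*(x - y)) dx ∧ dy

Distribute the wedge, using dx_i ∧ dx_j = -dx_j ∧ dx_i and dx_i ∧ dx_i = 0. For each pair (i, j) with i < j, the coefficient of dx_i ∧ dx_j in alpha ∧ beta is (alpha_i * beta_j - alpha_j * beta_i). Collecting: alpha ∧ beta = (x*(x - y)) dx ∧ dy.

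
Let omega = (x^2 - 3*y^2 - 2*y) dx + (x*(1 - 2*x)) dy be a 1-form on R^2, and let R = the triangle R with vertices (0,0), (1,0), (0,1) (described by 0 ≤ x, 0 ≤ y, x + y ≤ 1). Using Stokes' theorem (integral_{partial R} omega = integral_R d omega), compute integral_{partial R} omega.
integral_(partial R) omega = 11/6

Stokes: integral_partial_R omega = integral_R d omega with d omega = (∂Q/∂x - ∂P/∂y) dx ∧ dy.
  ∂Q/∂x = 1 - 4*x
  ∂P/∂y = -6*y - 2
  integrand = ∂Q/∂x - ∂P/∂y = -4*x + 6*y + 3.
Integrating over R: integral_0^1 integral_0^{1-x} (-4*x + 6*y + 3) dy dx = 11/6.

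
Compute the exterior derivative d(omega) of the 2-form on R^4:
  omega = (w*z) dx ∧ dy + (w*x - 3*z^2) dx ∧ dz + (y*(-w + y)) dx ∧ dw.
d(omega) = (w) dx ∧ dy ∧ dz + (w - 2*y + z) dx ∧ dy ∧ dw + (x) dx ∧ dz ∧ dw

For a 2-form omega = sum_{i<j} g_{ij} dx_i ∧ dx_j, the exterior derivative is
  d(omega) = sum_{i<j} d(g_{ij}) ∧ dx_i ∧ dx_j = sum_{i<j, k} (∂g_{ij}/∂x_k) dx_k ∧ dx_i ∧ dx_j.
Expand each term, using dx_k ∧ dx_i ∧ dx_j = sgn(permutation) dx_{(a)} ∧ dx_{(b)} ∧ dx_{(c)} with (a < b < c) sorted:
  d(w*z) includes (∂/∂z)(w*z) dz = (w) dz, which multiplied by dx ∧ dy gives (w) dx ∧ dy ∧ dz
  d(w*z) includes (∂/∂w)(w*z) dw = (z) dw, which multiplied by dx ∧ dy gives (z) dx ∧ dy ∧ dw
  d(w*x - 3*z^2) includes (∂/∂w)(w*x - 3*z^2) dw = (x) dw, which multiplied by dx ∧ dz gives (x) dx ∧ dz ∧ dw
  d(y*(-w + y)) includes (∂/∂y)(y*(-w + y)) dy = (-w + 2*y) dy, which multiplied by dx ∧ dw gives (w - 2*y) dx ∧ dy ∧ dw
Collecting like 3-forms: d(omega) = (w) dx ∧ dy ∧ dz + (w - 2*y + z) dx ∧ dy ∧ dw + (x) dx ∧ dz ∧ dw.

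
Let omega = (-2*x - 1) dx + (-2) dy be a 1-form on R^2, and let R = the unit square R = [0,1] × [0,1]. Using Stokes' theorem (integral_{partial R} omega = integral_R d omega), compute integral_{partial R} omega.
integral_(partial R) omega = 0

Stokes: integral_partial_R omega = integral_R d omega with d omega = (∂Q/∂x - ∂P/∂y) dx ∧ dy.
  ∂Q/∂x = 0
  ∂P/∂y = 0
  integrand = ∂Q/∂x - ∂P/∂y = 0.
Integrating over R: integral_0^1 integral_0^1 (0) dx dy = 0.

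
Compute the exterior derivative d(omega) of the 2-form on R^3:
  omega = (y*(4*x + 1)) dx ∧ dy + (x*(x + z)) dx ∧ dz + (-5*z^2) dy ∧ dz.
d(omega) = 0

For a 2-form omega = sum_{i<j} g_{ij} dx_i ∧ dx_j, the exterior derivative is
  d(omega) = sum_{i<j} d(g_{ij}) ∧ dx_i ∧ dx_j = sum_{i<j, k} (∂g_{ij}/∂x_k) dx_k ∧ dx_i ∧ dx_j.
Expand each term, using dx_k ∧ dx_i ∧ dx_j = sgn(permutation) dx_{(a)} ∧ dx_{(b)} ∧ dx_{(c)} with (a < b < c) sorted:

Collecting like 3-forms: d(omega) = 0.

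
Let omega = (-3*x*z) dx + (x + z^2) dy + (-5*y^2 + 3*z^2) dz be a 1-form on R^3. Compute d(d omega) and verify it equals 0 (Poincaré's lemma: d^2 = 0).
d(d omega) = 0

Step 1: d omega = sum_{i<j} (∂f_j/∂x_i - ∂f_i/∂x_j) dx_i ∧ dx_j:
  coeff of dx ∧ dy: 1
  coeff of dx ∧ dz: 3*x
  coeff of dy ∧ dz: -10*y - 2*z
Step 2: Apply d again to each 2-form coefficient. The only possible 3-form in R^3 is dx ∧ dy ∧ dz, with coefficient
  ∂(coeff of dy∧dz)/∂x - ∂(coeff of dx∧dz)/∂y + ∂(coeff of dx∧dy)/∂z
  = ∂/∂x (-10*y - 2*z) - ∂/∂y (3*x) + ∂/∂z (1).
Each of these terms simplifies to sums of mixed partials that cancel in pairs. The result is 0 (by equality of mixed partials for smooth functions — Schwarz / Clairaut).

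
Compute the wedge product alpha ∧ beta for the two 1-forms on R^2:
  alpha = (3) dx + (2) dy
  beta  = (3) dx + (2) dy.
alpha ∧ beta = 0

Distribute the wedge, using dx_i ∧ dx_j = -dx_j ∧ dx_i and dx_i ∧ dx_i = 0. For each pair (i, j) with i < j, the coefficient of dx_i ∧ dx_j in alpha ∧ beta is (alpha_i * beta_j - alpha_j * beta_i). Collecting: alpha ∧ beta = 0.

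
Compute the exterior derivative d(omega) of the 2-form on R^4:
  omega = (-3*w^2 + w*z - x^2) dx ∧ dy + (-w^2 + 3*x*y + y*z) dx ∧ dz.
d(omega) = (w - 3*x - z) dx ∧ dy ∧ dz + (-6*w + z) dx ∧ dy ∧ dw + (-2*w) dx ∧ dz ∧ dw

For a 2-form omega = sum_{i<j} g_{ij} dx_i ∧ dx_j, the exterior derivative is
  d(omega) = sum_{i<j} d(g_{ij}) ∧ dx_i ∧ dx_j = sum_{i<j, k} (∂g_{ij}/∂x_k) dx_k ∧ dx_i ∧ dx_j.
Expand each term, using dx_k ∧ dx_i ∧ dx_j = sgn(permutation) dx_{(a)} ∧ dx_{(b)} ∧ dx_{(c)} with (a < b < c) sorted:
  d(-3*w^2 + w*z - x^2) includes (∂/∂z)(-3*w^2 + w*z - x^2) dz = (w) dz, which multiplied by dx ∧ dy gives (w) dx ∧ dy ∧ dz
  d(-3*w^2 + w*z - x^2) includes (∂/∂w)(-3*w^2 + w*z - x^2) dw = (-6*w + z) dw, which multiplied by dx ∧ dy gives (-6*w + z) dx ∧ dy ∧ dw
  d(-w^2 + 3*x*y + y*z) includes (∂/∂y)(-w^2 + 3*x*y + y*z) dy = (3*x + z) dy, which multiplied by dx ∧ dz gives (-3*x - z) dx ∧ dy ∧ dz
  d(-w^2 + 3*x*y + y*z) includes (∂/∂w)(-w^2 + 3*x*y + y*z) dw = (-2*w) dw, which multiplied by dx ∧ dz gives (-2*w) dx ∧ dz ∧ dw
Collecting like 3-forms: d(omega) = (w - 3*x - z) dx ∧ dy ∧ dz + (-6*w + z) dx ∧ dy ∧ dw + (-2*w) dx ∧ dz ∧ dw.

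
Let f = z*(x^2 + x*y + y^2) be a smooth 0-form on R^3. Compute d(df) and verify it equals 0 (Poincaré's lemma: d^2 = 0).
d(df) = 0

Step 1: df = sum_i (∂f/∂x_i) dx_i = (z*(2*x + y)) dx + (z*(x + 2*y)) dy + (x^2 + x*y + y^2) dz.
Step 2: Apply d again. Using the 1-form formula, the coefficient of dx ∧ dy in d(df) is ∂^2 f/∂x ∂y - ∂^2 f/∂y ∂x = (z) - (z) = 0 (equality of mixed partials for smooth f).
Similarly for dx ∧ dz and dy ∧ dz — all coefficients vanish. So d(df) = 0.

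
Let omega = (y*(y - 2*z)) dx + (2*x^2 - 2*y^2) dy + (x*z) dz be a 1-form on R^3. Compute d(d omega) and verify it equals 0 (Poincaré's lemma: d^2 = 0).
d(d omega) = 0

Step 1: d omega = sum_{i<j} (∂f_j/∂x_i - ∂f_i/∂x_j) dx_i ∧ dx_j:
  coeff of dx ∧ dy: 4*x - 2*y + 2*z
  coeff of dx ∧ dz: 2*y + z
  coeff of dy ∧ dz: 0
Step 2: Apply d again to each 2-form coefficient. The only possible 3-form in R^3 is dx ∧ dy ∧ dz, with coefficient
  ∂(coeff of dy∧dz)/∂x - ∂(coeff of dx∧dz)/∂y + ∂(coeff of dx∧dy)/∂z
  = ∂/∂x (0) - ∂/∂y (2*y + z) + ∂/∂z (4*x - 2*y + 2*z).
Each of these terms simplifies to sums of mixed partials that cancel in pairs. The result is 0 (by equality of mixed partials for smooth functions — Schwarz / Clairaut).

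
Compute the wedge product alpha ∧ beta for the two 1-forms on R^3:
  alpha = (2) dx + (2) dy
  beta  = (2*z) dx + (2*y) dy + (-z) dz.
alpha ∧ beta = (4*y - 4*z) dx ∧ dy + (-2*z) dx ∧ dz + (-2*z) dy ∧ dz

Distribute the wedge, using dx_i ∧ dx_j = -dx_j ∧ dx_i and dx_i ∧ dx_i = 0. For each pair (i, j) with i < j, the coefficient of dx_i ∧ dx_j in alpha ∧ beta is (alpha_i * beta_j - alpha_j * beta_i). Collecting: alpha ∧ beta = (4*y - 4*z) dx ∧ dy + (-2*z) dx ∧ dz + (-2*z) dy ∧ dz.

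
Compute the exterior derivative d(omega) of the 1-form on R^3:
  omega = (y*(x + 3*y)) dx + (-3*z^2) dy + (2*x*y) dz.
d(omega) = (-x - 6*y) dx ∧ dy + (2*y) dx ∧ dz + (2*x + 6*z) dy ∧ dz

For a 1-form omega = sum_i f_i dx_i, the exterior derivative is
  d(omega) = sum_{i < j} (∂f_j/∂x_i - ∂f_i/∂x_j) dx_i ∧ dx_j.
  coefficient of dx ∧ dy: ∂f_2/∂x - ∂f_1/∂y = ∂(-3*z^2)/∂x - ∂(y*(x + 3*y))/∂y = -x - 6*y
  coefficient of dx ∧ dz: ∂f_3/∂x - ∂f_1/∂z = ∂(2*x*y)/∂x - ∂(y*(x + 3*y))/∂z = 2*y
  coefficient of dy ∧ dz: ∂f_3/∂y - ∂f_2/∂z = ∂(2*x*y)/∂y - ∂(-3*z^2)/∂z = 2*x + 6*z
Assembling: d(omega) = (-x - 6*y) dx ∧ dy + (2*y) dx ∧ dz + (2*x + 6*z) dy ∧ dz.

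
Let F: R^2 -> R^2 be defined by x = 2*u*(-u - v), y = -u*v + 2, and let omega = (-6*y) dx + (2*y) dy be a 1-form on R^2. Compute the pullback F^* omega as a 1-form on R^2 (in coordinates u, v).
F^* omega = (-24*u^2*v - 10*u*v^2 + 48*u + 20*v) du + (10*u*(-u*v + 2)) dv

Using F^*(f dg) = (f ∘ F) d(g ∘ F), substitute each coordinate x_i by F_i(u, v) in f_i, and replace dx_i by d F_i = (∂F_i/∂u) du + (∂F_i/∂v) dv.
  For the x component: f_1(F) = 6*u*v - 12; d F_1 = (-4*u - 2*v) du + (-2*u) dv
  For the y component: f_2(F) = -2*u*v + 4; d F_2 = (-v) du + (-u) dv
Combining and collecting du, dv coefficients:
  coeff of du: -24*u^2*v - 10*u*v^2 + 48*u + 20*v
  coeff of dv: 10*u*(-u*v + 2)
F^* omega = (-24*u^2*v - 10*u*v^2 + 48*u + 20*v) du + (10*u*(-u*v + 2)) dv.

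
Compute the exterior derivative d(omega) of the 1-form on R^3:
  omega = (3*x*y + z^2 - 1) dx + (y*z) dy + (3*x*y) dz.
d(omega) = (-3*x) dx ∧ dy + (3*y - 2*z) dx ∧ dz + (3*x - y) dy ∧ dz

For a 1-form omega = sum_i f_i dx_i, the exterior derivative is
  d(omega) = sum_{i < j} (∂f_j/∂x_i - ∂f_i/∂x_j) dx_i ∧ dx_j.
  coefficient of dx ∧ dy: ∂f_2/∂x - ∂f_1/∂y = ∂(y*z)/∂x - ∂(3*x*y + z^2 - 1)/∂y = -3*x
  coefficient of dx ∧ dz: ∂f_3/∂x - ∂f_1/∂z = ∂(3*x*y)/∂x - ∂(3*x*y + z^2 - 1)/∂z = 3*y - 2*z
  coefficient of dy ∧ dz: ∂f_3/∂y - ∂f_2/∂z = ∂(3*x*y)/∂y - ∂(y*z)/∂z = 3*x - y
Assembling: d(omega) = (-3*x) dx ∧ dy + (3*y - 2*z) dx ∧ dz + (3*x - y) dy ∧ dz.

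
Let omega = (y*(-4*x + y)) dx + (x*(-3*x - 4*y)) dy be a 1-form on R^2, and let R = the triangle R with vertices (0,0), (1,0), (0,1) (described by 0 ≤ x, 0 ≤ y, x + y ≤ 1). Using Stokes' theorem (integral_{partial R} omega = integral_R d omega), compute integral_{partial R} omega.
integral_(partial R) omega = -4/3

Stokes: integral_partial_R omega = integral_R d omega with d omega = (∂Q/∂x - ∂P/∂y) dx ∧ dy.
  ∂Q/∂x = -6*x - 4*y
  ∂P/∂y = -4*x + 2*y
  integrand = ∂Q/∂x - ∂P/∂y = -2*x - 6*y.
Integrating over R: integral_0^1 integral_0^{1-x} (-2*x - 6*y) dy dx = -4/3.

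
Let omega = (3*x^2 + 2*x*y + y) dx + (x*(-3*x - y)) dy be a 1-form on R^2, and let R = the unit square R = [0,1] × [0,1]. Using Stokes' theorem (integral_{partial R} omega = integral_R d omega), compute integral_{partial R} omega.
integral_(partial R) omega = -11/2

Stokes: integral_partial_R omega = integral_R d omega with d omega = (∂Q/∂x - ∂P/∂y) dx ∧ dy.
  ∂Q/∂x = -6*x - y
  ∂P/∂y = 2*x + 1
  integrand = ∂Q/∂x - ∂P/∂y = -8*x - y - 1.
Integrating over R: integral_0^1 integral_0^1 (-8*x - y - 1) dx dy = -11/2.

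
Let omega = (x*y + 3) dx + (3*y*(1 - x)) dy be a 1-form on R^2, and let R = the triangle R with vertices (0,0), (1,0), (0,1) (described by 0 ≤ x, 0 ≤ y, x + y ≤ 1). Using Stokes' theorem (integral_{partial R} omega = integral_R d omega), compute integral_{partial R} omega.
integral_(partial R) omega = -2/3

Stokes: integral_partial_R omega = integral_R d omega with d omega = (∂Q/∂x - ∂P/∂y) dx ∧ dy.
  ∂Q/∂x = -3*y
  ∂P/∂y = x
  integrand = ∂Q/∂x - ∂P/∂y = -x - 3*y.
Integrating over R: integral_0^1 integral_0^{1-x} (-x - 3*y) dy dx = -2/3.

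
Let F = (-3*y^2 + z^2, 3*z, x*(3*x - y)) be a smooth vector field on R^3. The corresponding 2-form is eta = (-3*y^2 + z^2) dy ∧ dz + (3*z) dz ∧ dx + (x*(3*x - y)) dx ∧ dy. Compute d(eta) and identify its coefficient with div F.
d(eta) = (0) dx ∧ dy ∧ dz; div F = 0

For a 2-form in R^3 of the form above, applying d gives a 3-form with coefficient ∂P/∂x + ∂Q/∂y + ∂R/∂z:
  ∂P/∂x = 0
  ∂Q/∂y = 0
  ∂R/∂z = 0
Sum = 0, which is exactly div F.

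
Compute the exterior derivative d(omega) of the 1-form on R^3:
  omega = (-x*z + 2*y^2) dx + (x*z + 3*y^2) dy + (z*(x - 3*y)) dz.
d(omega) = (-4*y + z) dx ∧ dy + (x + z) dx ∧ dz + (-x - 3*z) dy ∧ dz

For a 1-form omega = sum_i f_i dx_i, the exterior derivative is
  d(omega) = sum_{i < j} (∂f_j/∂x_i - ∂f_i/∂x_j) dx_i ∧ dx_j.
  coefficient of dx ∧ dy: ∂f_2/∂x - ∂f_1/∂y = ∂(x*z + 3*y^2)/∂x - ∂(-x*z + 2*y^2)/∂y = -4*y + z
  coefficient of dx ∧ dz: ∂f_3/∂x - ∂f_1/∂z = ∂(z*(x - 3*y))/∂x - ∂(-x*z + 2*y^2)/∂z = x + z
  coefficient of dy ∧ dz: ∂f_3/∂y - ∂f_2/∂z = ∂(z*(x - 3*y))/∂y - ∂(x*z + 3*y^2)/∂z = -x - 3*z
Assembling: d(omega) = (-4*y + z) dx ∧ dy + (x + z) dx ∧ dz + (-x - 3*z) dy ∧ dz.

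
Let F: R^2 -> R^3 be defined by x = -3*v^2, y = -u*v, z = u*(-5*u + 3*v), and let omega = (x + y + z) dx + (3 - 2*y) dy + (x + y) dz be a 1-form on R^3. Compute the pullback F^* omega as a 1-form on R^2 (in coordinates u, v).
F^* omega = (v*(10*u^2 + 25*u*v - 9*v^2 - 3)) du + (25*u^2*v - 21*u*v^2 - 3*u + 18*v^3) dv

Using F^*(f dg) = (f ∘ F) d(g ∘ F), substitute each coordinate x_i by F_i(u, v) in f_i, and replace dx_i by d F_i = (∂F_i/∂u) du + (∂F_i/∂v) dv.
  For the x component: f_1(F) = -5*u^2 + 2*u*v - 3*v^2; d F_1 = (0) du + (-6*v) dv
  For the y component: f_2(F) = 2*u*v + 3; d F_2 = (-v) du + (-u) dv
  For the z component: f_3(F) = v*(-u - 3*v); d F_3 = (-10*u + 3*v) du + (3*u) dv
Combining and collecting du, dv coefficients:
  coeff of du: v*(10*u^2 + 25*u*v - 9*v^2 - 3)
  coeff of dv: 25*u^2*v - 21*u*v^2 - 3*u + 18*v^3
F^* omega = (v*(10*u^2 + 25*u*v - 9*v^2 - 3)) du + (25*u^2*v - 21*u*v^2 - 3*u + 18*v^3) dv.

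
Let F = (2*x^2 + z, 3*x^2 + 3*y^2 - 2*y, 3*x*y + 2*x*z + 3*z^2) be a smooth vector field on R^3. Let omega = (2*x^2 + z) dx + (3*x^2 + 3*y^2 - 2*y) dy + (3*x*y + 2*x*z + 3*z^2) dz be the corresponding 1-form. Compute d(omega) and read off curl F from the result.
d(omega) = (3*x) dy ∧ dz + (-3*y - 2*z + 1) dz ∧ dx + (6*x) dx ∧ dy; curl F = (3*x, -3*y - 2*z + 1, 6*x)

d omega = sum_{i<j} (∂f_j/∂x_i - ∂f_i/∂x_j) dx_i ∧ dx_j. Under the identification (dy ∧ dz, dz ∧ dx, dx ∧ dy) ↔ (e_x, e_y, e_z), the coefficients are exactly the components of curl F. Compute:
  ∂R/∂y - ∂Q/∂z = (3*x) - (0) = 3*x
  ∂P/∂z - ∂R/∂x = (1) - (3*y + 2*z) = -3*y - 2*z + 1
  ∂Q/∂x - ∂P/∂y = (6*x) - (0) = 6*x.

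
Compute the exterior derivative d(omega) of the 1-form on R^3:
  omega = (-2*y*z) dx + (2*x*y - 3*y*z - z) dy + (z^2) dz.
d(omega) = (2*y + 2*z) dx ∧ dy + (2*y) dx ∧ dz + (3*y + 1) dy ∧ dz

For a 1-form omega = sum_i f_i dx_i, the exterior derivative is
  d(omega) = sum_{i < j} (∂f_j/∂x_i - ∂f_i/∂x_j) dx_i ∧ dx_j.
  coefficient of dx ∧ dy: ∂f_2/∂x - ∂f_1/∂y = ∂(2*x*y - 3*y*z - z)/∂x - ∂(-2*y*z)/∂y = 2*y + 2*z
  coefficient of dx ∧ dz: ∂f_3/∂x - ∂f_1/∂z = ∂(z^2)/∂x - ∂(-2*y*z)/∂z = 2*y
  coefficient of dy ∧ dz: ∂f_3/∂y - ∂f_2/∂z = ∂(z^2)/∂y - ∂(2*x*y - 3*y*z - z)/∂z = 3*y + 1
Assembling: d(omega) = (2*y + 2*z) dx ∧ dy + (2*y) dx ∧ dz + (3*y + 1) dy ∧ dz.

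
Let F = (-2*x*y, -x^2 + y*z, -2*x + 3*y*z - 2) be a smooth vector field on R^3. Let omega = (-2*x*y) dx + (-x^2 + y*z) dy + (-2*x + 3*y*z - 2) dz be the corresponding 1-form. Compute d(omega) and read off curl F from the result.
d(omega) = (-y + 3*z) dy ∧ dz + (2) dz ∧ dx + (0) dx ∧ dy; curl F = (-y + 3*z, 2, 0)

d omega = sum_{i<j} (∂f_j/∂x_i - ∂f_i/∂x_j) dx_i ∧ dx_j. Under the identification (dy ∧ dz, dz ∧ dx, dx ∧ dy) ↔ (e_x, e_y, e_z), the coefficients are exactly the components of curl F. Compute:
  ∂R/∂y - ∂Q/∂z = (3*z) - (y) = -y + 3*z
  ∂P/∂z - ∂R/∂x = (0) - (-2) = 2
  ∂Q/∂x - ∂P/∂y = (-2*x) - (-2*x) = 0.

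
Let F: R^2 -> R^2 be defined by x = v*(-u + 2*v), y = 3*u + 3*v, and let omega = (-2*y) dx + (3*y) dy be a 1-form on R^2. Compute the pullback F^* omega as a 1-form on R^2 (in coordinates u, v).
F^* omega = (6*u*v + 27*u + 6*v^2 + 27*v) du + (6*u^2 - 18*u*v + 27*u - 24*v^2 + 27*v) dv

Using F^*(f dg) = (f ∘ F) d(g ∘ F), substitute each coordinate x_i by F_i(u, v) in f_i, and replace dx_i by d F_i = (∂F_i/∂u) du + (∂F_i/∂v) dv.
  For the x component: f_1(F) = -6*u - 6*v; d F_1 = (-v) du + (-u + 4*v) dv
  For the y component: f_2(F) = 9*u + 9*v; d F_2 = (3) du + (3) dv
Combining and collecting du, dv coefficients:
  coeff of du: 6*u*v + 27*u + 6*v^2 + 27*v
  coeff of dv: 6*u^2 - 18*u*v + 27*u - 24*v^2 + 27*v
F^* omega = (6*u*v + 27*u + 6*v^2 + 27*v) du + (6*u^2 - 18*u*v + 27*u - 24*v^2 + 27*v) dv.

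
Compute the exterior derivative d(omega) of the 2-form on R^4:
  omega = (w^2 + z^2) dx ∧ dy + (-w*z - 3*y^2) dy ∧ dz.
d(omega) = (2*z) dx ∧ dy ∧ dz + (2*w) dx ∧ dy ∧ dw + (-z) dy ∧ dz ∧ dw

For a 2-form omega = sum_{i<j} g_{ij} dx_i ∧ dx_j, the exterior derivative is
  d(omega) = sum_{i<j} d(g_{ij}) ∧ dx_i ∧ dx_j = sum_{i<j, k} (∂g_{ij}/∂x_k) dx_k ∧ dx_i ∧ dx_j.
Expand each term, using dx_k ∧ dx_i ∧ dx_j = sgn(permutation) dx_{(a)} ∧ dx_{(b)} ∧ dx_{(c)} with (a < b < c) sorted:
  d(w^2 + z^2) includes (∂/∂z)(w^2 + z^2) dz = (2*z) dz, which multiplied by dx ∧ dy gives (2*z) dx ∧ dy ∧ dz
  d(w^2 + z^2) includes (∂/∂w)(w^2 + z^2) dw = (2*w) dw, which multiplied by dx ∧ dy gives (2*w) dx ∧ dy ∧ dw
  d(-w*z - 3*y^2) includes (∂/∂w)(-w*z - 3*y^2) dw = (-z) dw, which multiplied by dy ∧ dz gives (-z) dy ∧ dz ∧ dw
Collecting like 3-forms: d(omega) = (2*z) dx ∧ dy ∧ dz + (2*w) dx ∧ dy ∧ dw + (-z) dy ∧ dz ∧ dw.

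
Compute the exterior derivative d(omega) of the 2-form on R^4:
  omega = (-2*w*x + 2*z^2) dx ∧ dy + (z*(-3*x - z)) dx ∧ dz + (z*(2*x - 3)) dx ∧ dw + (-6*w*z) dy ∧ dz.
d(omega) = (4*z) dx ∧ dy ∧ dz + (-2*x) dx ∧ dy ∧ dw + (3 - 2*x) dx ∧ dz ∧ dw + (-6*z) dy ∧ dz ∧ dw

For a 2-form omega = sum_{i<j} g_{ij} dx_i ∧ dx_j, the exterior derivative is
  d(omega) = sum_{i<j} d(g_{ij}) ∧ dx_i ∧ dx_j = sum_{i<j, k} (∂g_{ij}/∂x_k) dx_k ∧ dx_i ∧ dx_j.
Expand each term, using dx_k ∧ dx_i ∧ dx_j = sgn(permutation) dx_{(a)} ∧ dx_{(b)} ∧ dx_{(c)} with (a < b < c) sorted:
  d(-2*w*x + 2*z^2) includes (∂/∂z)(-2*w*x + 2*z^2) dz = (4*z) dz, which multiplied by dx ∧ dy gives (4*z) dx ∧ dy ∧ dz
  d(-2*w*x + 2*z^2) includes (∂/∂w)(-2*w*x + 2*z^2) dw = (-2*x) dw, which multiplied by dx ∧ dy gives (-2*x) dx ∧ dy ∧ dw
  d(z*(2*x - 3)) includes (∂/∂z)(z*(2*x - 3)) dz = (2*x - 3) dz, which multiplied by dx ∧ dw gives (3 - 2*x) dx ∧ dz ∧ dw
  d(-6*w*z) includes (∂/∂w)(-6*w*z) dw = (-6*z) dw, which multiplied by dy ∧ dz gives (-6*z) dy ∧ dz ∧ dw
Collecting like 3-forms: d(omega) = (4*z) dx ∧ dy ∧ dz + (-2*x) dx ∧ dy ∧ dw + (3 - 2*x) dx ∧ dz ∧ dw + (-6*z) dy ∧ dz ∧ dw.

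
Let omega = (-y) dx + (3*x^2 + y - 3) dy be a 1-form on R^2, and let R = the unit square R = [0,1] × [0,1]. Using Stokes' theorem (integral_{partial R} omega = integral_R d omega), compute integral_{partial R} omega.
integral_(partial R) omega = 4

Stokes: integral_partial_R omega = integral_R d omega with d omega = (∂Q/∂x - ∂P/∂y) dx ∧ dy.
  ∂Q/∂x = 6*x
  ∂P/∂y = -1
  integrand = ∂Q/∂x - ∂P/∂y = 6*x + 1.
Integrating over R: integral_0^1 integral_0^1 (6*x + 1) dx dy = 4.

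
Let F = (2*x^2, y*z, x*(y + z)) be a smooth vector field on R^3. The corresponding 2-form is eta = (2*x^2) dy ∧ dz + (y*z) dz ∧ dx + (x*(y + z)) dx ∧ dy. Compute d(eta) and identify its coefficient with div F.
d(eta) = (5*x + z) dx ∧ dy ∧ dz; div F = 5*x + z

For a 2-form in R^3 of the form above, applying d gives a 3-form with coefficient ∂P/∂x + ∂Q/∂y + ∂R/∂z:
  ∂P/∂x = 4*x
  ∂Q/∂y = z
  ∂R/∂z = x
Sum = 5*x + z, which is exactly div F.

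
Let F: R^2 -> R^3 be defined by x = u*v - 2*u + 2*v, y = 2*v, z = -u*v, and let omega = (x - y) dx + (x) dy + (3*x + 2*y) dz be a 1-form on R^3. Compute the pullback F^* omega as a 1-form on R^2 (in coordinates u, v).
F^* omega = (-2*u*v^2 + 2*u*v + 4*u - 10*v^2) du + (-2*u^2*v + 4*u^2 - 6*u*v - 8*u + 4*v) dv

Using F^*(f dg) = (f ∘ F) d(g ∘ F), substitute each coordinate x_i by F_i(u, v) in f_i, and replace dx_i by d F_i = (∂F_i/∂u) du + (∂F_i/∂v) dv.
  For the x component: f_1(F) = u*(v - 2); d F_1 = (v - 2) du + (u + 2) dv
  For the y component: f_2(F) = u*v - 2*u + 2*v; d F_2 = (0) du + (2) dv
  For the z component: f_3(F) = 3*u*v - 6*u + 10*v; d F_3 = (-v) du + (-u) dv
Combining and collecting du, dv coefficients:
  coeff of du: -2*u*v^2 + 2*u*v + 4*u - 10*v^2
  coeff of dv: -2*u^2*v + 4*u^2 - 6*u*v - 8*u + 4*v
F^* omega = (-2*u*v^2 + 2*u*v + 4*u - 10*v^2) du + (-2*u^2*v + 4*u^2 - 6*u*v - 8*u + 4*v) dv.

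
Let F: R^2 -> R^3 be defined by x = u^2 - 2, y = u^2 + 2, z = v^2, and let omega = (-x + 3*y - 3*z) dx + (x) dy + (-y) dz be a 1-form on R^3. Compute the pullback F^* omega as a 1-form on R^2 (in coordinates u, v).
F^* omega = (6*u*(u^2 - v^2 + 2)) du + (2*v*(-u^2 - 2)) dv

Using F^*(f dg) = (f ∘ F) d(g ∘ F), substitute each coordinate x_i by F_i(u, v) in f_i, and replace dx_i by d F_i = (∂F_i/∂u) du + (∂F_i/∂v) dv.
  For the x component: f_1(F) = 2*u^2 - 3*v^2 + 8; d F_1 = (2*u) du + (0) dv
  For the y component: f_2(F) = u^2 - 2; d F_2 = (2*u) du + (0) dv
  For the z component: f_3(F) = -u^2 - 2; d F_3 = (0) du + (2*v) dv
Combining and collecting du, dv coefficients:
  coeff of du: 6*u*(u^2 - v^2 + 2)
  coeff of dv: 2*v*(-u^2 - 2)
F^* omega = (6*u*(u^2 - v^2 + 2)) du + (2*v*(-u^2 - 2)) dv.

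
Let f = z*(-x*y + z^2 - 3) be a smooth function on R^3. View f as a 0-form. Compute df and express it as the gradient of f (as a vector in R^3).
df = (-y*z) dx + (-x*z) dy + (-x*y + 3*z^2 - 3) dz; grad f = (-y*z, -x*z, -x*y + 3*z^2 - 3)

For a 0-form f, d f = (∂f/∂x) dx + (∂f/∂y) dy + (∂f/∂z) dz. The components of the vector representation are exactly the entries of grad f in Cartesian coordinates:
  ∂f/∂x = -y*z
  ∂f/∂y = -x*z
  ∂f/∂z = -x*y + 3*z^2 - 3.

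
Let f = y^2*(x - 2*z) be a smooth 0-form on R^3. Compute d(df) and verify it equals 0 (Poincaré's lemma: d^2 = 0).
d(df) = 0

Step 1: df = sum_i (∂f/∂x_i) dx_i = (y^2) dx + (2*y*(x - 2*z)) dy + (-2*y^2) dz.
Step 2: Apply d again. Using the 1-form formula, the coefficient of dx ∧ dy in d(df) is ∂^2 f/∂x ∂y - ∂^2 f/∂y ∂x = (2*y) - (2*y) = 0 (equality of mixed partials for smooth f).
Similarly for dx ∧ dz and dy ∧ dz — all coefficients vanish. So d(df) = 0.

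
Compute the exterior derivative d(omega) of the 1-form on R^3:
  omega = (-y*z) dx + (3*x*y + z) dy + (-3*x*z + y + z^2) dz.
d(omega) = (3*y + z) dx ∧ dy + (y - 3*z) dx ∧ dz

For a 1-form omega = sum_i f_i dx_i, the exterior derivative is
  d(omega) = sum_{i < j} (∂f_j/∂x_i - ∂f_i/∂x_j) dx_i ∧ dx_j.
  coefficient of dx ∧ dy: ∂f_2/∂x - ∂f_1/∂y = ∂(3*x*y + z)/∂x - ∂(-y*z)/∂y = 3*y + z
  coefficient of dx ∧ dz: ∂f_3/∂x - ∂f_1/∂z = ∂(-3*x*z + y + z^2)/∂x - ∂(-y*z)/∂z = y - 3*z
Assembling: d(omega) = (3*y + z) dx ∧ dy + (y - 3*z) dx ∧ dz.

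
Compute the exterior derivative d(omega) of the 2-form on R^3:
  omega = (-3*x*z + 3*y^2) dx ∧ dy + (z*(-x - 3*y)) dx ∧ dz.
d(omega) = (-3*x + 3*z) dx ∧ dy ∧ dz

For a 2-form omega = sum_{i<j} g_{ij} dx_i ∧ dx_j, the exterior derivative is
  d(omega) = sum_{i<j} d(g_{ij}) ∧ dx_i ∧ dx_j = sum_{i<j, k} (∂g_{ij}/∂x_k) dx_k ∧ dx_i ∧ dx_j.
Expand each term, using dx_k ∧ dx_i ∧ dx_j = sgn(permutation) dx_{(a)} ∧ dx_{(b)} ∧ dx_{(c)} with (a < b < c) sorted:
  d(-3*x*z + 3*y^2) includes (∂/∂z)(-3*x*z + 3*y^2) dz = (-3*x) dz, which multiplied by dx ∧ dy gives (-3*x) dx ∧ dy ∧ dz
  d(z*(-x - 3*y)) includes (∂/∂y)(z*(-x - 3*y)) dy = (-3*z) dy, which multiplied by dx ∧ dz gives (3*z) dx ∧ dy ∧ dz
Collecting like 3-forms: d(omega) = (-3*x + 3*z) dx ∧ dy ∧ dz.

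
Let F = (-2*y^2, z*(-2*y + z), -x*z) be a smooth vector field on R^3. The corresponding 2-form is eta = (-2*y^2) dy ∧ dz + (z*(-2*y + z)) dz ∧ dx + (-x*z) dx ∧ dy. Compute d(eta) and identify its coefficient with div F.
d(eta) = (-x - 2*z) dx ∧ dy ∧ dz; div F = -x - 2*z

For a 2-form in R^3 of the form above, applying d gives a 3-form with coefficient ∂P/∂x + ∂Q/∂y + ∂R/∂z:
  ∂P/∂x = 0
  ∂Q/∂y = -2*z
  ∂R/∂z = -x
Sum = -x - 2*z, which is exactly div F.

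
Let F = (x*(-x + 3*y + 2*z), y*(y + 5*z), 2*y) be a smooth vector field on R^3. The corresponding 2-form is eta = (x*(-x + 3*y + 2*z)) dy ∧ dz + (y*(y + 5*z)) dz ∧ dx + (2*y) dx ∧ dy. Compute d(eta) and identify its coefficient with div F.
d(eta) = (-2*x + 5*y + 7*z) dx ∧ dy ∧ dz; div F = -2*x + 5*y + 7*z

For a 2-form in R^3 of the form above, applying d gives a 3-form with coefficient ∂P/∂x + ∂Q/∂y + ∂R/∂z:
  ∂P/∂x = -2*x + 3*y + 2*z
  ∂Q/∂y = 2*y + 5*z
  ∂R/∂z = 0
Sum = -2*x + 5*y + 7*z, which is exactly div F.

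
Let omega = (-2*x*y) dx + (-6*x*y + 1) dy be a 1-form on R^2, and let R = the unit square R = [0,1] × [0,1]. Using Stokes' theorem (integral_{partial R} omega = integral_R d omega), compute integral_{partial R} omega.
integral_(partial R) omega = -2

Stokes: integral_partial_R omega = integral_R d omega with d omega = (∂Q/∂x - ∂P/∂y) dx ∧ dy.
  ∂Q/∂x = -6*y
  ∂P/∂y = -2*x
  integrand = ∂Q/∂x - ∂P/∂y = 2*x - 6*y.
Integrating over R: integral_0^1 integral_0^1 (2*x - 6*y) dx dy = -2.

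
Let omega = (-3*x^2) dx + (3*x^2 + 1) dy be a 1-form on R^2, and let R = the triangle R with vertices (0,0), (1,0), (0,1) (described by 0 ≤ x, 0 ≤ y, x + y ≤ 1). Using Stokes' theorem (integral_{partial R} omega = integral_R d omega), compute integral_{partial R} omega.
integral_(partial R) omega = 1

Stokes: integral_partial_R omega = integral_R d omega with d omega = (∂Q/∂x - ∂P/∂y) dx ∧ dy.
  ∂Q/∂x = 6*x
  ∂P/∂y = 0
  integrand = ∂Q/∂x - ∂P/∂y = 6*x.
Integrating over R: integral_0^1 integral_0^{1-x} (6*x) dy dx = 1.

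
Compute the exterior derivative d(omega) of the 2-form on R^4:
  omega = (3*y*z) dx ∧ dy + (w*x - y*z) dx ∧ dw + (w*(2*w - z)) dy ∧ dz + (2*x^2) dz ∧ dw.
d(omega) = (3*y) dx ∧ dy ∧ dz + (z) dx ∧ dy ∧ dw + (4*x + y) dx ∧ dz ∧ dw + (4*w - z) dy ∧ dz ∧ dw

For a 2-form omega = sum_{i<j} g_{ij} dx_i ∧ dx_j, the exterior derivative is
  d(omega) = sum_{i<j} d(g_{ij}) ∧ dx_i ∧ dx_j = sum_{i<j, k} (∂g_{ij}/∂x_k) dx_k ∧ dx_i ∧ dx_j.
Expand each term, using dx_k ∧ dx_i ∧ dx_j = sgn(permutation) dx_{(a)} ∧ dx_{(b)} ∧ dx_{(c)} with (a < b < c) sorted:
  d(3*y*z) includes (∂/∂z)(3*y*z) dz = (3*y) dz, which multiplied by dx ∧ dy gives (3*y) dx ∧ dy ∧ dz
  d(w*x - y*z) includes (∂/∂y)(w*x - y*z) dy = (-z) dy, which multiplied by dx ∧ dw gives (z) dx ∧ dy ∧ dw
  d(w*x - y*z) includes (∂/∂z)(w*x - y*z) dz = (-y) dz, which multiplied by dx ∧ dw gives (y) dx ∧ dz ∧ dw
  d(w*(2*w - z)) includes (∂/∂w)(w*(2*w - z)) dw = (4*w - z) dw, which multiplied by dy ∧ dz gives (4*w - z) dy ∧ dz ∧ dw
  d(2*x^2) includes (∂/∂x)(2*x^2) dx = (4*x) dx, which multiplied by dz ∧ dw gives (4*x) dx ∧ dz ∧ dw
Collecting like 3-forms: d(omega) = (3*y) dx ∧ dy ∧ dz + (z) dx ∧ dy ∧ dw + (4*x + y) dx ∧ dz ∧ dw + (4*w - z) dy ∧ dz ∧ dw.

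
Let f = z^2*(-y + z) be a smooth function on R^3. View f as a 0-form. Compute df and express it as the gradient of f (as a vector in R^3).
df = (0) dx + (-z^2) dy + (z*(-2*y + 3*z)) dz; grad f = (0, -z^2, z*(-2*y + 3*z))

For a 0-form f, d f = (∂f/∂x) dx + (∂f/∂y) dy + (∂f/∂z) dz. The components of the vector representation are exactly the entries of grad f in Cartesian coordinates:
  ∂f/∂x = 0
  ∂f/∂y = -z^2
  ∂f/∂z = z*(-2*y + 3*z).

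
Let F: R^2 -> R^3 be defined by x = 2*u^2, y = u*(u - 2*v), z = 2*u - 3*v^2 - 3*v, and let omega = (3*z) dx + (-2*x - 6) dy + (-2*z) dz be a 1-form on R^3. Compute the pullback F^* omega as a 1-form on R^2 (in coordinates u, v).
F^* omega = (-8*u^3 + 8*u^2*v + 24*u^2 - 36*u*v^2 - 36*u*v - 20*u + 12*v^2 + 24*v) du + (8*u^3 + 24*u*v + 24*u - 36*v^3 - 54*v^2 - 18*v) dv

Using F^*(f dg) = (f ∘ F) d(g ∘ F), substitute each coordinate x_i by F_i(u, v) in f_i, and replace dx_i by d F_i = (∂F_i/∂u) du + (∂F_i/∂v) dv.
  For the x component: f_1(F) = 6*u - 9*v^2 - 9*v; d F_1 = (4*u) du + (0) dv
  For the y component: f_2(F) = -4*u^2 - 6; d F_2 = (2*u - 2*v) du + (-2*u) dv
  For the z component: f_3(F) = -4*u + 6*v^2 + 6*v; d F_3 = (2) du + (-6*v - 3) dv
Combining and collecting du, dv coefficients:
  coeff of du: -8*u^3 + 8*u^2*v + 24*u^2 - 36*u*v^2 - 36*u*v - 20*u + 12*v^2 + 24*v
  coeff of dv: 8*u^3 + 24*u*v + 24*u - 36*v^3 - 54*v^2 - 18*v
F^* omega = (-8*u^3 + 8*u^2*v + 24*u^2 - 36*u*v^2 - 36*u*v - 20*u + 12*v^2 + 24*v) du + (8*u^3 + 24*u*v + 24*u - 36*v^3 - 54*v^2 - 18*v) dv.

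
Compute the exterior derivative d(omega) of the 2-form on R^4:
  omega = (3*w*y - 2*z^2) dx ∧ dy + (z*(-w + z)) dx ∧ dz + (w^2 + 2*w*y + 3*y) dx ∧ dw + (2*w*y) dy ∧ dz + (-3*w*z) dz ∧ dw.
d(omega) = (-4*z) dx ∧ dy ∧ dz + (-2*w + 3*y - 3) dx ∧ dy ∧ dw + (-z) dx ∧ dz ∧ dw + (2*y) dy ∧ dz ∧ dw

For a 2-form omega = sum_{i<j} g_{ij} dx_i ∧ dx_j, the exterior derivative is
  d(omega) = sum_{i<j} d(g_{ij}) ∧ dx_i ∧ dx_j = sum_{i<j, k} (∂g_{ij}/∂x_k) dx_k ∧ dx_i ∧ dx_j.
Expand each term, using dx_k ∧ dx_i ∧ dx_j = sgn(permutation) dx_{(a)} ∧ dx_{(b)} ∧ dx_{(c)} with (a < b < c) sorted:
  d(3*w*y - 2*z^2) includes (∂/∂z)(3*w*y - 2*z^2) dz = (-4*z) dz, which multiplied by dx ∧ dy gives (-4*z) dx ∧ dy ∧ dz
  d(3*w*y - 2*z^2) includes (∂/∂w)(3*w*y - 2*z^2) dw = (3*y) dw, which multiplied by dx ∧ dy gives (3*y) dx ∧ dy ∧ dw
  d(z*(-w + z)) includes (∂/∂w)(z*(-w + z)) dw = (-z) dw, which multiplied by dx ∧ dz gives (-z) dx ∧ dz ∧ dw
  d(w^2 + 2*w*y + 3*y) includes (∂/∂y)(w^2 + 2*w*y + 3*y) dy = (2*w + 3) dy, which multiplied by dx ∧ dw gives (-2*w - 3) dx ∧ dy ∧ dw
  d(2*w*y) includes (∂/∂w)(2*w*y) dw = (2*y) dw, which multiplied by dy ∧ dz gives (2*y) dy ∧ dz ∧ dw
Collecting like 3-forms: d(omega) = (-4*z) dx ∧ dy ∧ dz + (-2*w + 3*y - 3) dx ∧ dy ∧ dw + (-z) dx ∧ dz ∧ dw + (2*y) dy ∧ dz ∧ dw.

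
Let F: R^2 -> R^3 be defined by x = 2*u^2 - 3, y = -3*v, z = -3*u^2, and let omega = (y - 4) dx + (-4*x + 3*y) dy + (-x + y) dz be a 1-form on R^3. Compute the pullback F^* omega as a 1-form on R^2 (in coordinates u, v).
F^* omega = (2*u*(6*u^2 + 3*v - 17)) du + (24*u^2 + 27*v - 36) dv

Using F^*(f dg) = (f ∘ F) d(g ∘ F), substitute each coordinate x_i by F_i(u, v) in f_i, and replace dx_i by d F_i = (∂F_i/∂u) du + (∂F_i/∂v) dv.
  For the x component: f_1(F) = -3*v - 4; d F_1 = (4*u) du + (0) dv
  For the y component: f_2(F) = -8*u^2 - 9*v + 12; d F_2 = (0) du + (-3) dv
  For the z component: f_3(F) = -2*u^2 - 3*v + 3; d F_3 = (-6*u) du + (0) dv
Combining and collecting du, dv coefficients:
  coeff of du: 2*u*(6*u^2 + 3*v - 17)
  coeff of dv: 24*u^2 + 27*v - 36
F^* omega = (2*u*(6*u^2 + 3*v - 17)) du + (24*u^2 + 27*v - 36) dv.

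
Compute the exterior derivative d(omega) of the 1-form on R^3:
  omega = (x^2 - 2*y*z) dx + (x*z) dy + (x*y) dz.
d(omega) = (3*z) dx ∧ dy + (3*y) dx ∧ dz

For a 1-form omega = sum_i f_i dx_i, the exterior derivative is
  d(omega) = sum_{i < j} (∂f_j/∂x_i - ∂f_i/∂x_j) dx_i ∧ dx_j.
  coefficient of dx ∧ dy: ∂f_2/∂x - ∂f_1/∂y = ∂(x*z)/∂x - ∂(x^2 - 2*y*z)/∂y = 3*z
  coefficient of dx ∧ dz: ∂f_3/∂x - ∂f_1/∂z = ∂(x*y)/∂x - ∂(x^2 - 2*y*z)/∂z = 3*y
Assembling: d(omega) = (3*z) dx ∧ dy + (3*y) dx ∧ dz.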